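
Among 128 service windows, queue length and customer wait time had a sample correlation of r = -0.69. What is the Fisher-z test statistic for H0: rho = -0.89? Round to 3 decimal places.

z_r = atanh(-0.69) = -0.847956,  z_0 = atanh(-0.89) = -1.421926
SE = 1/√(n−3) = 1/√125 = 0.089443
z = (z_r − z_0)/SE = (-0.847956 − (-1.421926)) / 0.089443 = 0.573970 / 0.089443 = 6.417

6.417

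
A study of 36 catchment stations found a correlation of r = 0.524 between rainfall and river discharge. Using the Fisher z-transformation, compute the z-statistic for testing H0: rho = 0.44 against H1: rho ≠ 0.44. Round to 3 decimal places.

0.630

Fisher z: atanh(0.524) = 0.581838, atanh(0.44) = 0.472231
z = (z_r − z_0)·√(n−3) = (0.581838 − 0.472231)·√33 = 0.109607 · 5.744563 = 0.630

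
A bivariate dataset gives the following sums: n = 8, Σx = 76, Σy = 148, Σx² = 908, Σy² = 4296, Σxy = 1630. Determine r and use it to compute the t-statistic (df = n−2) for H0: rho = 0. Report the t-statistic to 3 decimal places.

S_xy = nΣxy − ΣxΣy = 8·1630 − 76·148 = 13040 − 11248 = 1792
S_xx = nΣx² − (Σx)² = 8·908 − 76² = 7264 − 5776 = 1488
S_yy = nΣy² − (Σy)² = 8·4296 − 148² = 34368 − 21904 = 12464
r = S_xy / √(S_xx·S_yy) = 1792 / √(1488·12464) = 1792 / √18546432 = 1792 / 4306.5569 = 0.4161
t = r·√(n−2)/√(1−r²) = 0.4161·√6 / √(1−0.173139) = 1.019233 / 0.909319 = 1.121

1.121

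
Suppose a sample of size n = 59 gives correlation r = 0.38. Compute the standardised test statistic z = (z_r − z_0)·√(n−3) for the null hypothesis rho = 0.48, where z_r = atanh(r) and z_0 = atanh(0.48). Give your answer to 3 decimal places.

Fisher z: atanh(0.38) = 0.400060, atanh(0.48) = 0.522984
z = (z_r − z_0)·√(n−3) = (0.400060 − 0.522984)·√56 = -0.122924 · 7.483315 = -0.920

-0.920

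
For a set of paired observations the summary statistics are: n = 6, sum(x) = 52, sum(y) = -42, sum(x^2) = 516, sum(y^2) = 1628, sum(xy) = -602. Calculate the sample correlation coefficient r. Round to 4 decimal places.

-0.8062

S_xy = nΣxy − ΣxΣy = 6·(-602) − 52·(-42) = -3612 − (-2184) = -1428
S_xx = nΣx² − (Σx)² = 6·516 − 52² = 3096 − 2704 = 392
S_yy = nΣy² − (Σy)² = 6·1628 − (-42)² = 9768 − 1764 = 8004
r = S_xy / √(S_xx·S_yy) = -1428 / √(392·8004) = -1428 / √3137568 = -1428 / 1771.3182 = -0.8062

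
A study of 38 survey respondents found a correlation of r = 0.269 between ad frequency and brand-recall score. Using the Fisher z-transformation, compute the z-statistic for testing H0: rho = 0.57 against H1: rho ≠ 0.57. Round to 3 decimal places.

-2.199

Fisher z: atanh(0.269) = 0.275786, atanh(0.57) = 0.647523
z = (z_r − z_0)·√(n−3) = (0.275786 − 0.647523)·√35 = -0.371737 · 5.916080 = -2.199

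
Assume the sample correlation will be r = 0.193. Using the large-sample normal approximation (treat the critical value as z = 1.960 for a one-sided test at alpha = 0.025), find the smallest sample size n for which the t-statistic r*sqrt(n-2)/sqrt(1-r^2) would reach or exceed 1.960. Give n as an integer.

Need r·√(n−2)/√(1−r²) ≥ 1.960
√(n−2) ≥ 1.960·√(1−0.037249) / 0.193 = 1.960·0.981199 / 0.193 = 9.9645
n−2 ≥ 99.2913  ⇒  n ≥ 101.2913
Smallest integer n = 102

102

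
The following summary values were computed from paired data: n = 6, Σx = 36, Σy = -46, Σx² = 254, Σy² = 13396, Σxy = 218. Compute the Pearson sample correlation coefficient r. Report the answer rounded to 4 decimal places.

0.7017

Numerator: nΣxy − (Σx)(Σy) = 6·218 − (36)(-46) = 2964
Denominator: √[(nΣx²−(Σx)²)(nΣy²−(Σy)²)]
  nΣx²−(Σx)² = 6·254 − 1296 = 228;  nΣy²−(Σy)² = 6·13396 − 2116 = 78260
  √(228·78260) = √17843280 = 4224.1307
r = 2964 / 4224.1307 = 0.7017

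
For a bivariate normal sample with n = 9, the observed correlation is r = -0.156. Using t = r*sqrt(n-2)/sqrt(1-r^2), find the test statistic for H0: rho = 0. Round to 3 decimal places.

1 − r² = 1 − 0.024336 = 0.975664;  √(1−r²) = 0.987757
√(n−2) = √7 = 2.645751
t = r·√(n−2)/√(1−r²) = -0.156 · 2.645751 / 0.987757 = -0.418

-0.418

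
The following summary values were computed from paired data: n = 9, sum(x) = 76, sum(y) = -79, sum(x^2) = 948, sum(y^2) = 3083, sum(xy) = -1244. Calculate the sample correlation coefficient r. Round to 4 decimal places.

Numerator: nΣxy − (Σx)(Σy) = 9·(-1244) − (76)(-79) = -5192
Denominator: √[(nΣx²−(Σx)²)(nΣy²−(Σy)²)]
  nΣx²−(Σx)² = 9·948 − 5776 = 2756;  nΣy²−(Σy)² = 9·3083 − 6241 = 21506
  √(2756·21506) = √59270536 = 7698.7360
r = -5192 / 7698.7360 = -0.6744

-0.6744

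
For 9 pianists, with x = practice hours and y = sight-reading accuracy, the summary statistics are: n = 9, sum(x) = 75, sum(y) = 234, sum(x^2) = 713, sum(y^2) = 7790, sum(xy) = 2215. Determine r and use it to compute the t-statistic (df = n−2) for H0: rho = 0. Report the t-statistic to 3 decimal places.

Numerator: nΣxy − (Σx)(Σy) = 9·2215 − (75)(234) = 2385
Denominator: √[(nΣx²−(Σx)²)(nΣy²−(Σy)²)]
  nΣx²−(Σx)² = 9·713 − 5625 = 792;  nΣy²−(Σy)² = 9·7790 − 54756 = 15354
  √(792·15354) = √12160368 = 3487.1719
r = 2385 / 3487.1719 = 0.6839
t = r·√(n−2)/√(1−r²) = 0.6839·√7 / √(1−0.467719) = 1.809429 / 0.729576 = 2.480

2.480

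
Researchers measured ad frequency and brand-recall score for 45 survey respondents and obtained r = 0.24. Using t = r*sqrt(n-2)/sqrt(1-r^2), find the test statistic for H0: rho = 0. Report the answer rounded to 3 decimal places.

1 − r² = 1 − 0.0576 = 0.9424;  √(1−r²) = 0.970773
√(n−2) = √43 = 6.557439
t = r·√(n−2)/√(1−r²) = 0.24 · 6.557439 / 0.970773 = 1.621

1.621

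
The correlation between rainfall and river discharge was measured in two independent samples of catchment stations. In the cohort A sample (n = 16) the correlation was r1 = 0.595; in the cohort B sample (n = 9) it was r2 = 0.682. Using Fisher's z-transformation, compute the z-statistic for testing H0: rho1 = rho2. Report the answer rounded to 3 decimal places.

-0.299

z1 = atanh(0.595) = 0.685371,  z2 = atanh(0.682) = 0.832844
SE = √(1/(n1−3) + 1/(n2−3)) = √(1/13 + 1/6) = √(0.0769231 + 0.1666667) = √0.2435898 = 0.493548
z = (z1 − z2)/SE = (0.685371 − 0.832844) / 0.493548 = -0.147473 / 0.493548 = -0.299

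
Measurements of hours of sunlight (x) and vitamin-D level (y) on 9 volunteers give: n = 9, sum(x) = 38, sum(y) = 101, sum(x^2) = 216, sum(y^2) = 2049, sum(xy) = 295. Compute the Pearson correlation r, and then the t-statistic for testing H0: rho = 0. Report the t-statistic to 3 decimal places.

Numerator: nΣxy − (Σx)(Σy) = 9·295 − (38)(101) = -1183
Denominator: √[(nΣx²−(Σx)²)(nΣy²−(Σy)²)]
  nΣx²−(Σx)² = 9·216 − 1444 = 500;  nΣy²−(Σy)² = 9·2049 − 10201 = 8240
  √(500·8240) = √4120000 = 2029.7783
r = -1183 / 2029.7783 = -0.5828
t = r·√(n−2)/√(1−r²) = -0.5828·√7 / √(1−0.339656) = -1.541944 / 0.812616 = -1.898

-1.898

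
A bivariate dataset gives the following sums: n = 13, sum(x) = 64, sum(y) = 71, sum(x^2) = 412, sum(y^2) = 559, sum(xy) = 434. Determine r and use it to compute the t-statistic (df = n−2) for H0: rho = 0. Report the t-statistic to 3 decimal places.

S_xy = nΣxy − ΣxΣy = 13·434 − 64·71 = 5642 − 4544 = 1098
S_xx = nΣx² − (Σx)² = 13·412 − 64² = 5356 − 4096 = 1260
S_yy = nΣy² − (Σy)² = 13·559 − 71² = 7267 − 5041 = 2226
r = S_xy / √(S_xx·S_yy) = 1098 / √(1260·2226) = 1098 / √2804760 = 1098 / 1674.7418 = 0.6556
t = r·√(n−2)/√(1−r²) = 0.6556·√11 / √(1−0.429811) = 2.174379 / 0.755109 = 2.880

2.880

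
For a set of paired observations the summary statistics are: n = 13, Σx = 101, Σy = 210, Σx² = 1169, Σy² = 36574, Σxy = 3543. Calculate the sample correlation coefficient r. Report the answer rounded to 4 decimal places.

S_xy = nΣxy − ΣxΣy = 13·3543 − 101·210 = 46059 − 21210 = 24849
S_xx = nΣx² − (Σx)² = 13·1169 − 101² = 15197 − 10201 = 4996
S_yy = nΣy² − (Σy)² = 13·36574 − 210² = 475462 − 44100 = 431362
r = S_xy / √(S_xx·S_yy) = 24849 / √(4996·431362) = 24849 / √2155084552 = 24849 / 46422.8882 = 0.5353

0.5353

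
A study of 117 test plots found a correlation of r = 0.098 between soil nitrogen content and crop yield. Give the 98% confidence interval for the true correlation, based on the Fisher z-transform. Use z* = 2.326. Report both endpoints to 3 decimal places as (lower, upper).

(-0.119, 0.306)

Fisher z: z_r = atanh(r) = ½·ln((1+0.098)/(1−0.098)) = 0.098316
SE(z) = 1/√(n−3) = 1/√114 = 0.093659
98% ⇒ z* = 2.326; margin = 2.326·0.093659 = 0.217851
CI on z-scale: (-0.119535, 0.316167)
Back-transform: tanh(-0.119535) = -0.118969, tanh(0.316167) = 0.306037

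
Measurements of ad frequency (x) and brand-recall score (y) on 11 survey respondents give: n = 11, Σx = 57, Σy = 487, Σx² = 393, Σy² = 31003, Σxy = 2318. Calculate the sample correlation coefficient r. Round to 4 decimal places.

S_xy = nΣxy − ΣxΣy = 11·2318 − 57·487 = 25498 − 27759 = -2261
S_xx = nΣx² − (Σx)² = 11·393 − 57² = 4323 − 3249 = 1074
S_yy = nΣy² − (Σy)² = 11·31003 − 487² = 341033 − 237169 = 103864
r = S_xy / √(S_xx·S_yy) = -2261 / √(1074·103864) = -2261 / √111549936 = -2261 / 10561.7203 = -0.2141

-0.2141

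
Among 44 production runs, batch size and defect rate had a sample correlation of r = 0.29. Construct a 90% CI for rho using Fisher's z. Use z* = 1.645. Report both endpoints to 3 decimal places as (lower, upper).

z_r = atanh(0.29) = 0.298566;  SE = 1/√(n−3) = 1/√41 = 0.156174
z-limits: 0.298566 ± 1.645·0.156174 = 0.298566 ± 0.256906 = [0.041660, 0.555472]
ρ-limits: (tanh 0.041660, tanh 0.555472) = (0.042, 0.505)

(0.042, 0.505)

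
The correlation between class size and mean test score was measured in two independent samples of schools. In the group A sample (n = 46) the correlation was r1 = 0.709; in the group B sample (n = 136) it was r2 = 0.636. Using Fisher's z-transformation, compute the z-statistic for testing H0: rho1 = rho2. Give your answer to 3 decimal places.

0.762

z1 = atanh(0.709) = 0.885170,  z2 = atanh(0.636) = 0.751428
SE = √(1/(n1−3) + 1/(n2−3)) = √(1/43 + 1/133) = √(0.0232558 + 0.0075188) = √0.0307746 = 0.175427
z = (z1 − z2)/SE = (0.885170 − 0.751428) / 0.175427 = 0.133742 / 0.175427 = 0.762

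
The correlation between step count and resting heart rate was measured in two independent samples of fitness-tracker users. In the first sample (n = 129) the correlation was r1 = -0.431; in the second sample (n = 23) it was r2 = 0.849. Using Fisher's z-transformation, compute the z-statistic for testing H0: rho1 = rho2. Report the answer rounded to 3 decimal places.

-7.120

Fisher z-transforms: z1 = atanh(-0.431) = -0.461124, z2 = atanh(0.849) = 1.252560; difference d = -1.713684
Var(d) = 1/126 + 1/20 = 0.0079365 + 0.0500000 = 0.0579365
z = d/√Var(d) = -1.713684 / √0.0579365 = -1.713684 / 0.240700 = -7.120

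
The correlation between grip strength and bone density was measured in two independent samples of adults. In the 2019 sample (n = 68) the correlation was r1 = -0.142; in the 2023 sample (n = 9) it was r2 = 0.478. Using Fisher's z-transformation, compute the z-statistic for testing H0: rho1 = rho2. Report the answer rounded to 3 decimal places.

z1 = atanh(-0.142) = -0.142966,  z2 = atanh(0.478) = 0.520389
SE = √(1/(n1−3) + 1/(n2−3)) = √(1/65 + 1/6) = √(0.0153846 + 0.1666667) = √0.1820513 = 0.426675
z = (z1 − z2)/SE = (-0.142966 − 0.520389) / 0.426675 = -0.663355 / 0.426675 = -1.555

-1.555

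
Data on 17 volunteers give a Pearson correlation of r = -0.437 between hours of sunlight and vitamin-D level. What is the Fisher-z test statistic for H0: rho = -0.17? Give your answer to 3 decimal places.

z_r = atanh(-0.437) = -0.468517,  z_0 = atanh(-0.17) = -0.171667
SE = 1/√(n−3) = 1/√14 = 0.267261
z = (z_r − z_0)/SE = (-0.468517 − (-0.171667)) / 0.267261 = -0.296850 / 0.267261 = -1.111

-1.111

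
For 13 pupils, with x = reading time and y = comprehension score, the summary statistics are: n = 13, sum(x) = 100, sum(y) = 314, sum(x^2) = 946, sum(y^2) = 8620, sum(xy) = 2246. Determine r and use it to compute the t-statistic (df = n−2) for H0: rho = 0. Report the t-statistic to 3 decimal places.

Numerator: nΣxy − (Σx)(Σy) = 13·2246 − (100)(314) = -2202
Denominator: √[(nΣx²−(Σx)²)(nΣy²−(Σy)²)]
  nΣx²−(Σx)² = 13·946 − 10000 = 2298;  nΣy²−(Σy)² = 13·8620 − 98596 = 13464
  √(2298·13464) = √30940272 = 5562.3980
r = -2202 / 5562.3980 = -0.3959
t = r·√(n−2)/√(1−r²) = -0.3959·√11 / √(1−0.156737) = -1.313052 / 0.918294 = -1.430

-1.430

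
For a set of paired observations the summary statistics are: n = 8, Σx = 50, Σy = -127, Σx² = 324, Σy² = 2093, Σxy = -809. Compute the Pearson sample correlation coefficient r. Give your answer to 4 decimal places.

S_xy = nΣxy − ΣxΣy = 8·(-809) − 50·(-127) = -6472 − (-6350) = -122
S_xx = nΣx² − (Σx)² = 8·324 − 50² = 2592 − 2500 = 92
S_yy = nΣy² − (Σy)² = 8·2093 − (-127)² = 16744 − 16129 = 615
r = S_xy / √(S_xx·S_yy) = -122 / √(92·615) = -122 / √56580 = -122 / 237.8655 = -0.5129

-0.5129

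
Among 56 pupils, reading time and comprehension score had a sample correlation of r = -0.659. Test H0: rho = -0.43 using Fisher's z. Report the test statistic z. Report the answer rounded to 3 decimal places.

z_r = atanh(-0.659) = -0.791044,  z_0 = atanh(-0.43) = -0.459897
SE = 1/√(n−3) = 1/√53 = 0.137361
z = (z_r − z_0)/SE = (-0.791044 − (-0.459897)) / 0.137361 = -0.331147 / 0.137361 = -2.411

-2.411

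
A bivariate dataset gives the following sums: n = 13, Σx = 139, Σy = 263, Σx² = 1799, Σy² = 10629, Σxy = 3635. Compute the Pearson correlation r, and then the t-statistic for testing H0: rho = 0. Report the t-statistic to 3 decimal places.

2.753

S_xy = nΣxy − ΣxΣy = 13·3635 − 139·263 = 47255 − 36557 = 10698
S_xx = nΣx² − (Σx)² = 13·1799 − 139² = 23387 − 19321 = 4066
S_yy = nΣy² − (Σy)² = 13·10629 − 263² = 138177 − 69169 = 69008
r = S_xy / √(S_xx·S_yy) = 10698 / √(4066·69008) = 10698 / √280586528 = 10698 / 16750.7172 = 0.6387
t = r·√(n−2)/√(1−r²) = 0.6387·√11 / √(1−0.407938) = 2.118328 / 0.769456 = 2.753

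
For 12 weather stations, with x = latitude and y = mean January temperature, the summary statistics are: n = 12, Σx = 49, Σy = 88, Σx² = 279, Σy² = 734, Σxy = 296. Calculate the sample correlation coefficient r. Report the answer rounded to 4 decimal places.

Numerator: nΣxy − (Σx)(Σy) = 12·296 − (49)(88) = -760
Denominator: √[(nΣx²−(Σx)²)(nΣy²−(Σy)²)]
  nΣx²−(Σx)² = 12·279 − 2401 = 947;  nΣy²−(Σy)² = 12·734 − 7744 = 1064
  √(947·1064) = √1007608 = 1003.7968
r = -760 / 1003.7968 = -0.7571

-0.7571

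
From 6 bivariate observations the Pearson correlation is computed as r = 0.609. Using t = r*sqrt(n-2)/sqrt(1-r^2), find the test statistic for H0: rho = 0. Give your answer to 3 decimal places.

1.536

1 − r² = 1 − 0.370881 = 0.629119;  √(1−r²) = 0.793170
√(n−2) = √4 = 2.000000
t = r·√(n−2)/√(1−r²) = 0.609 · 2.000000 / 0.793170 = 1.536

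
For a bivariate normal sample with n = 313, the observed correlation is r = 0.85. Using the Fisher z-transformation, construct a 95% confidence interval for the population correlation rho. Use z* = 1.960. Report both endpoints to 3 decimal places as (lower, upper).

Fisher z: z_r = atanh(r) = ½·ln((1+0.85)/(1−0.85)) = 1.256153
SE(z) = 1/√(n−3) = 1/√310 = 0.056796
95% ⇒ z* = 1.960; margin = 1.960·0.056796 = 0.111320
CI on z-scale: (1.144833, 1.367473)
Back-transform: tanh(1.144833) = 0.816035, tanh(1.367473) = 0.878115

(0.816, 0.878)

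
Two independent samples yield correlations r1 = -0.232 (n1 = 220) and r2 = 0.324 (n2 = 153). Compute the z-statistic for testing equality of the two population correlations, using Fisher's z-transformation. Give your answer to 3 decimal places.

-5.391

z1 = atanh(-0.232) = -0.236302,  z2 = atanh(0.324) = 0.336110
SE = √(1/(n1−3) + 1/(n2−3)) = √(1/217 + 1/150) = √(0.0046083 + 0.0066667) = √0.0112750 = 0.106184
z = (z1 − z2)/SE = (-0.236302 − 0.336110) / 0.106184 = -0.572412 / 0.106184 = -5.391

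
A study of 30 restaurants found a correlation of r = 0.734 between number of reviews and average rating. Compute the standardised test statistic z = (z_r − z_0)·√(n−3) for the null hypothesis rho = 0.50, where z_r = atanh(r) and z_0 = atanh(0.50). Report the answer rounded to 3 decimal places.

2.016

z_r = atanh(0.734) = 0.937345,  z_0 = atanh(0.50) = 0.549306
SE = 1/√(n−3) = 1/√27 = 0.192450
z = (z_r − z_0)/SE = (0.937345 − 0.549306) / 0.192450 = 0.388039 / 0.192450 = 2.016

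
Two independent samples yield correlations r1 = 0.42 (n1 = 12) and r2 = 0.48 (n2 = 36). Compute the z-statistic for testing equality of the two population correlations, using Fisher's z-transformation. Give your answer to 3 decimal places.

-0.200

Fisher z-transforms: z1 = atanh(0.42) = 0.447692, z2 = atanh(0.48) = 0.522984; difference d = -0.075292
Var(d) = 1/9 + 1/33 = 0.1111111 + 0.0303030 = 0.1414141
z = d/√Var(d) = -0.075292 / √0.1414141 = -0.075292 / 0.376051 = -0.200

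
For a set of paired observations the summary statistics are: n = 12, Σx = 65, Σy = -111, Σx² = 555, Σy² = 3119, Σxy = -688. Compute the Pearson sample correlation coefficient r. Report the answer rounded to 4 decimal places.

-0.1331

S_xy = nΣxy − ΣxΣy = 12·(-688) − 65·(-111) = -8256 − (-7215) = -1041
S_xx = nΣx² − (Σx)² = 12·555 − 65² = 6660 − 4225 = 2435
S_yy = nΣy² − (Σy)² = 12·3119 − (-111)² = 37428 − 12321 = 25107
r = S_xy / √(S_xx·S_yy) = -1041 / √(2435·25107) = -1041 / √61135545 = -1041 / 7818.9222 = -0.1331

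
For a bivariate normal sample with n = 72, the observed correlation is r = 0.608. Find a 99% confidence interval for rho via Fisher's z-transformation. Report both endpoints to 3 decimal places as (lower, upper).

z_r = atanh(0.608) = 0.705742;  SE = 1/√(n−3) = 1/√69 = 0.120386
z-limits: 0.705742 ± 2.576·0.120386 = 0.705742 ± 0.310114 = [0.395628, 1.015856]
ρ-limits: (tanh 0.395628, tanh 1.015856) = (0.376, 0.768)

(0.376, 0.768)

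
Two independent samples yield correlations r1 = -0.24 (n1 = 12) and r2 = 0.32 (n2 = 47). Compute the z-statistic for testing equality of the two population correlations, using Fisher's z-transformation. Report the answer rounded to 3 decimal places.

Fisher z-transforms: z1 = atanh(-0.24) = -0.244774, z2 = atanh(0.32) = 0.331647; difference d = -0.576421
Var(d) = 1/9 + 1/44 = 0.1111111 + 0.0227273 = 0.1338384
z = d/√Var(d) = -0.576421 / √0.1338384 = -0.576421 / 0.365839 = -1.576

-1.576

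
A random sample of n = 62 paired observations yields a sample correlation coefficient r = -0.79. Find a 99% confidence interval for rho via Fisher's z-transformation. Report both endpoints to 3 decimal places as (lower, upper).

z_r = atanh(-0.79) = -1.071432;  SE = 1/√(n−3) = 1/√59 = 0.130189
z-limits: -1.071432 ± 2.576·0.130189 = -1.071432 ± 0.335367 = [-1.406799, -0.736065]
ρ-limits: (tanh -1.406799, tanh -0.736065) = (-0.887, -0.627)

(-0.887, -0.627)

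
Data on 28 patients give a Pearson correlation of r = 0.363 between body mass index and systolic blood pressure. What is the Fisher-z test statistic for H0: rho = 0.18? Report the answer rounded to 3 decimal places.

Fisher z: atanh(0.363) = 0.380337, atanh(0.18) = 0.181983
z = (z_r − z_0)·√(n−3) = (0.380337 − 0.181983)·√25 = 0.198354 · 5.000000 = 0.992

0.992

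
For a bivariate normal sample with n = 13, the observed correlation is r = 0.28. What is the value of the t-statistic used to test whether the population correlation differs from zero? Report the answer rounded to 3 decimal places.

0.967

t = r·√(n−2) / √(1−r²) with r = 0.28, n = 13
  = 0.28·√11 / √(1 − 0.0784)
  = 0.28·3.316625 / 0.960000
  = 0.928655 / 0.960000 = 0.967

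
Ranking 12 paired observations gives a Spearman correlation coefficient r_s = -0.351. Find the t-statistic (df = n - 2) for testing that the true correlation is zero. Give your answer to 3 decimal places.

-1.185

1 − r_s² = 1 − 0.123201 = 0.876799;  √(1−r_s²) = 0.936375
√(n−2) = √10 = 3.162278
t = r_s·√(n−2)/√(1−r_s²) = -0.351 · 3.162278 / 0.936375 = -1.185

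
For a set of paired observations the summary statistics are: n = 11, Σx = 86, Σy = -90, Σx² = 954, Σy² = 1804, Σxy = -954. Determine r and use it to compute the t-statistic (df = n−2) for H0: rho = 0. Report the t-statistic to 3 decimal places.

Numerator: nΣxy − (Σx)(Σy) = 11·(-954) − (86)(-90) = -2754
Denominator: √[(nΣx²−(Σx)²)(nΣy²−(Σy)²)]
  nΣx²−(Σx)² = 11·954 − 7396 = 3098;  nΣy²−(Σy)² = 11·1804 − 8100 = 11744
  √(3098·11744) = √36382912 = 6031.8249
r = -2754 / 6031.8249 = -0.4566
t = r·√(n−2)/√(1−r²) = -0.4566·√9 / √(1−0.208484) = -1.369800 / 0.889672 = -1.540

-1.540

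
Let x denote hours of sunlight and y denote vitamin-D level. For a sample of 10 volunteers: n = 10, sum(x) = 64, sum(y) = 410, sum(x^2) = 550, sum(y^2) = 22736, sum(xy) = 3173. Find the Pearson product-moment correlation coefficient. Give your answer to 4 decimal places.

S_xy = nΣxy − ΣxΣy = 10·3173 − 64·410 = 31730 − 26240 = 5490
S_xx = nΣx² − (Σx)² = 10·550 − 64² = 5500 − 4096 = 1404
S_yy = nΣy² − (Σy)² = 10·22736 − 410² = 227360 − 168100 = 59260
r = S_xy / √(S_xx·S_yy) = 5490 / √(1404·59260) = 5490 / √83201040 = 5490 / 9121.4604 = 0.6019

0.6019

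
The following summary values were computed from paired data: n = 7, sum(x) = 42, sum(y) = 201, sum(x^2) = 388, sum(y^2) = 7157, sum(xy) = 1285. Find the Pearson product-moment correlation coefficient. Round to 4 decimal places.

S_xy = nΣxy − ΣxΣy = 7·1285 − 42·201 = 8995 − 8442 = 553
S_xx = nΣx² − (Σx)² = 7·388 − 42² = 2716 − 1764 = 952
S_yy = nΣy² − (Σy)² = 7·7157 − 201² = 50099 − 40401 = 9698
r = S_xy / √(S_xx·S_yy) = 553 / √(952·9698) = 553 / √9232496 = 553 / 3038.5023 = 0.1820

0.1820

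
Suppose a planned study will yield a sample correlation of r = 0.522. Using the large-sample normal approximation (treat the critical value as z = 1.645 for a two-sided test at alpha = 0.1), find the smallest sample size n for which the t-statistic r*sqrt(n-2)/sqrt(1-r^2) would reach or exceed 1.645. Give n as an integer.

Need r·√(n−2)/√(1−r²) ≥ 1.645
√(n−2) ≥ 1.645·√(1−0.272484) / 0.522 = 1.645·0.852945 / 0.522 = 2.6879
n−2 ≥ 7.2248  ⇒  n ≥ 9.2248
Smallest integer n = 10

10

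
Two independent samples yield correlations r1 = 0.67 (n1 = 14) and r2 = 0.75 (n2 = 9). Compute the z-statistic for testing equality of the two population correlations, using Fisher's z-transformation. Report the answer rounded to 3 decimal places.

-0.320

Fisher z-transforms: z1 = atanh(0.67) = 0.810743, z2 = atanh(0.75) = 0.972955; difference d = -0.162212
Var(d) = 1/11 + 1/6 = 0.0909091 + 0.1666667 = 0.2575758
z = d/√Var(d) = -0.162212 / √0.2575758 = -0.162212 / 0.507519 = -0.320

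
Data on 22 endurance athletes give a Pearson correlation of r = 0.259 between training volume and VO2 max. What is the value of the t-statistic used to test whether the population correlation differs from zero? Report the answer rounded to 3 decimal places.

1 − r² = 1 − 0.067081 = 0.932919;  √(1−r²) = 0.965877
√(n−2) = √20 = 4.472136
t = r·√(n−2)/√(1−r²) = 0.259 · 4.472136 / 0.965877 = 1.199

1.199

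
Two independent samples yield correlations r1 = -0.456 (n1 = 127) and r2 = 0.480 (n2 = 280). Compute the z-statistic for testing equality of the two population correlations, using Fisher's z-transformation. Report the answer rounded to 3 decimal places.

z1 = atanh(-0.456) = -0.492249,  z2 = atanh(0.480) = 0.522984
SE = √(1/(n1−3) + 1/(n2−3)) = √(1/124 + 1/277) = √(0.0080645 + 0.0036101) = √0.0116746 = 0.108049
z = (z1 − z2)/SE = (-0.492249 − 0.522984) / 0.108049 = -1.015233 / 0.108049 = -9.396

-9.396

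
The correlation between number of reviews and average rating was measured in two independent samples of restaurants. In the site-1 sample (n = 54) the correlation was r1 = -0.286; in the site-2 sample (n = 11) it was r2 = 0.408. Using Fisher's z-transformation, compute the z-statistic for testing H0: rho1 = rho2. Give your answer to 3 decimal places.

-1.913

z1 = atanh(-0.286) = -0.294204,  z2 = atanh(0.408) = 0.433209
SE = √(1/(n1−3) + 1/(n2−3)) = √(1/51 + 1/8) = √(0.0196078 + 0.1250000) = √0.1446078 = 0.380273
z = (z1 − z2)/SE = (-0.294204 − 0.433209) / 0.380273 = -0.727413 / 0.380273 = -1.913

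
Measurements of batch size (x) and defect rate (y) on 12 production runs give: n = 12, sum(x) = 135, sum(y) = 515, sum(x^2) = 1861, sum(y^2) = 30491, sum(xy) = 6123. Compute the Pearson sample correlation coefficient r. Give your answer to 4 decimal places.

Numerator: nΣxy − (Σx)(Σy) = 12·6123 − (135)(515) = 3951
Denominator: √[(nΣx²−(Σx)²)(nΣy²−(Σy)²)]
  nΣx²−(Σx)² = 12·1861 − 18225 = 4107;  nΣy²−(Σy)² = 12·30491 − 265225 = 100667
  √(4107·100667) = √413439369 = 20333.2085
r = 3951 / 20333.2085 = 0.1943

0.1943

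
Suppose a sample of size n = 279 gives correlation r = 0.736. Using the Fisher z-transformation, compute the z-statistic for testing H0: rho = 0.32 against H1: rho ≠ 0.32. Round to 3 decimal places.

10.135

Fisher z: atanh(0.736) = 0.941695, atanh(0.32) = 0.331647
z = (z_r − z_0)·√(n−3) = (0.941695 − 0.331647)·√276 = 0.610048 · 16.613248 = 10.135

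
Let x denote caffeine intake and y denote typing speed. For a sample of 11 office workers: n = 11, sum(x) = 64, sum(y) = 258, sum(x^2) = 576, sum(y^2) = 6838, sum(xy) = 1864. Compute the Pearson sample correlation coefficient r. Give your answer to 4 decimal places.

Numerator: nΣxy − (Σx)(Σy) = 11·1864 − (64)(258) = 3992
Denominator: √[(nΣx²−(Σx)²)(nΣy²−(Σy)²)]
  nΣx²−(Σx)² = 11·576 − 4096 = 2240;  nΣy²−(Σy)² = 11·6838 − 66564 = 8654
  √(2240·8654) = √19384960 = 4402.8355
r = 3992 / 4402.8355 = 0.9067

0.9067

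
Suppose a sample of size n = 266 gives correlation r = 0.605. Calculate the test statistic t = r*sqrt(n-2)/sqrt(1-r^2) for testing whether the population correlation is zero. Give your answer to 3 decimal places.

12.346

1 − r² = 1 − 0.366025 = 0.633975;  √(1−r²) = 0.796225
√(n−2) = √264 = 16.248077
t = r·√(n−2)/√(1−r²) = 0.605 · 16.248077 / 0.796225 = 12.346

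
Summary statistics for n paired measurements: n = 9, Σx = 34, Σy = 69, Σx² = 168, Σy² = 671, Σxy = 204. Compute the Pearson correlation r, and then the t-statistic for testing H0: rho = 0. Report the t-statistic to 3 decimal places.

-3.057

Numerator: nΣxy − (Σx)(Σy) = 9·204 − (34)(69) = -510
Denominator: √[(nΣx²−(Σx)²)(nΣy²−(Σy)²)]
  nΣx²−(Σx)² = 9·168 − 1156 = 356;  nΣy²−(Σy)² = 9·671 − 4761 = 1278
  √(356·1278) = √454968 = 674.5132
r = -510 / 674.5132 = -0.7561
t = r·√(n−2)/√(1−r²) = -0.7561·√7 / √(1−0.571687) = -2.000453 / 0.654456 = -3.057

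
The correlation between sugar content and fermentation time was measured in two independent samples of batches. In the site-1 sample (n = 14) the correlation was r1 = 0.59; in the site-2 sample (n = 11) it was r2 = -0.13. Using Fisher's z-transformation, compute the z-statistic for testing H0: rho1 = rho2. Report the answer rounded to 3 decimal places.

z1 = atanh(0.59) = 0.677666,  z2 = atanh(-0.13) = -0.130740
SE = √(1/(n1−3) + 1/(n2−3)) = √(1/11 + 1/8) = √(0.0909091 + 0.1250000) = √0.2159091 = 0.464660
z = (z1 − z2)/SE = (0.677666 − (-0.130740)) / 0.464660 = 0.808406 / 0.464660 = 1.740

1.740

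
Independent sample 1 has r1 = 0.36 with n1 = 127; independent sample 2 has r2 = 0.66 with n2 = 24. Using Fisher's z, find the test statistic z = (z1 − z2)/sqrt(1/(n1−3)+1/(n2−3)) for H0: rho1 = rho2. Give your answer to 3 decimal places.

-1.763

z1 = atanh(0.36) = 0.376886,  z2 = atanh(0.66) = 0.792814
SE = √(1/(n1−3) + 1/(n2−3)) = √(1/124 + 1/21) = √(0.0080645 + 0.0476190) = √0.0556835 = 0.235974
z = (z1 − z2)/SE = (0.376886 − 0.792814) / 0.235974 = -0.415928 / 0.235974 = -1.763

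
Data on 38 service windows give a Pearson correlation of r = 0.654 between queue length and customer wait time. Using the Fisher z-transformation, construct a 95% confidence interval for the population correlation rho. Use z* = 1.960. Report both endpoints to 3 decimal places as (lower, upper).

z_r = atanh(0.654) = 0.782257;  SE = 1/√(n−3) = 1/√35 = 0.169031
z-limits: 0.782257 ± 1.960·0.169031 = 0.782257 ± 0.331301 = [0.450956, 1.113558]
ρ-limits: (tanh 0.450956, tanh 1.113558) = (0.423, 0.805)

(0.423, 0.805)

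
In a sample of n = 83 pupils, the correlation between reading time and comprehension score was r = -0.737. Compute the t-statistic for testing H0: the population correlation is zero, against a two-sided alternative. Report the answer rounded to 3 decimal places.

1 − r² = 1 − 0.543169 = 0.456831;  √(1−r²) = 0.675893
√(n−2) = √81 = 9.000000
t = r·√(n−2)/√(1−r²) = -0.737 · 9.000000 / 0.675893 = -9.814

-9.814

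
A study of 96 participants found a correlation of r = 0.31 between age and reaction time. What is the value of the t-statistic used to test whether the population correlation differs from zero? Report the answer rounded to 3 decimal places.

1 − r² = 1 − 0.0961 = 0.9039;  √(1−r²) = 0.950737
√(n−2) = √94 = 9.695360
t = r·√(n−2)/√(1−r²) = 0.31 · 9.695360 / 0.950737 = 3.161

3.161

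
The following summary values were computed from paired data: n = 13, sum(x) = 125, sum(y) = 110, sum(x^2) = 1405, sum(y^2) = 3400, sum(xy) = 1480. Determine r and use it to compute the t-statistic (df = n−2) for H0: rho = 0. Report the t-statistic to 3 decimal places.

Numerator: nΣxy − (Σx)(Σy) = 13·1480 − (125)(110) = 5490
Denominator: √[(nΣx²−(Σx)²)(nΣy²−(Σy)²)]
  nΣx²−(Σx)² = 13·1405 − 15625 = 2640;  nΣy²−(Σy)² = 13·3400 − 12100 = 32100
  √(2640·32100) = √84744000 = 9205.6504
r = 5490 / 9205.6504 = 0.5964
t = r·√(n−2)/√(1−r²) = 0.5964·√11 / √(1−0.355693) = 1.978035 / 0.802687 = 2.464

2.464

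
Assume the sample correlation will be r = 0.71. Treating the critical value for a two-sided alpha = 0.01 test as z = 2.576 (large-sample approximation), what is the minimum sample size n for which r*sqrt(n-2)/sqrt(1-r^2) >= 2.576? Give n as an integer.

Need r·√(n−2)/√(1−r²) ≥ 2.576
√(n−2) ≥ 2.576·√(1−0.5041) / 0.71 = 2.576·0.704202 / 0.71 = 2.5550
n−2 ≥ 6.5280  ⇒  n ≥ 8.5280
Smallest integer n = 9

9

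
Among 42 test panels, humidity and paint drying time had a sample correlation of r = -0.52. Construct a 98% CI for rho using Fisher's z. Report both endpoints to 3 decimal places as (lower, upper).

(-0.739, -0.201)

z_r = atanh(-0.52) = -0.576340;  SE = 1/√(n−3) = 1/√39 = 0.160128
z-limits: -0.576340 ± 2.326·0.160128 = -0.576340 ± 0.372458 = [-0.948798, -0.203882]
ρ-limits: (tanh -0.948798, tanh -0.203882) = (-0.739, -0.201)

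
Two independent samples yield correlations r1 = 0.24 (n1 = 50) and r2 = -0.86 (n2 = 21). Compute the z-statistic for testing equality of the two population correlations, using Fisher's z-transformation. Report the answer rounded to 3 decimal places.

Fisher z-transforms: z1 = atanh(0.24) = 0.244774, z2 = atanh(-0.86) = -1.293345; difference d = 1.538119
Var(d) = 1/47 + 1/18 = 0.0212766 + 0.0555556 = 0.0768322
z = d/√Var(d) = 1.538119 / √0.0768322 = 1.538119 / 0.277186 = 5.549

5.549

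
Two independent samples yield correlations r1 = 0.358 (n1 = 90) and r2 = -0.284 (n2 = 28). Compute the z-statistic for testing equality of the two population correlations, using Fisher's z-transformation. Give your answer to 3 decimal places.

z1 = atanh(0.358) = 0.374590,  z2 = atanh(-0.284) = -0.292028
SE = √(1/(n1−3) + 1/(n2−3)) = √(1/87 + 1/25) = √(0.0114943 + 0.0400000) = √0.0514943 = 0.226924
z = (z1 − z2)/SE = (0.374590 − (-0.292028)) / 0.226924 = 0.666618 / 0.226924 = 2.938

2.938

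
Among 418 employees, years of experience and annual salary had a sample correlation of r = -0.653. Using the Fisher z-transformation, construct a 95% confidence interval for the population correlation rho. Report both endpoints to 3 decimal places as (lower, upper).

(-0.705, -0.594)

z_r = atanh(-0.653) = -0.780511;  SE = 1/√(n−3) = 1/√415 = 0.049088
z-limits: -0.780511 ± 1.960·0.049088 = -0.780511 ± 0.096212 = [-0.876723, -0.684299]
ρ-limits: (tanh -0.876723, tanh -0.684299) = (-0.705, -0.594)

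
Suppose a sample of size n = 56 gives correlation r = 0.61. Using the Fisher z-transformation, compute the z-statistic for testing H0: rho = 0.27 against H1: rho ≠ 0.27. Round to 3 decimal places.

3.145

z_r = atanh(0.61) = 0.708921,  z_0 = atanh(0.27) = 0.276864
SE = 1/√(n−3) = 1/√53 = 0.137361
z = (z_r − z_0)/SE = (0.708921 − 0.276864) / 0.137361 = 0.432057 / 0.137361 = 3.145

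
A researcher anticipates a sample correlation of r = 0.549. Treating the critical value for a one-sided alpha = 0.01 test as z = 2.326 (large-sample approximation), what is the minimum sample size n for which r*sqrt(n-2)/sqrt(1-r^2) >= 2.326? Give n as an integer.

r√(n−2)/√(1−r²) ≥ 2.326  ⇔  n−2 ≥ (2.326)²·(1−r²)/r²
(1−r²)/r² = (1−0.301401)/0.301401 = 2.3178
n ≥ 2 + 5.410276·2.3178 = 2 + 12.5399 = 14.5399
⌈14.5399⌉ = 15

15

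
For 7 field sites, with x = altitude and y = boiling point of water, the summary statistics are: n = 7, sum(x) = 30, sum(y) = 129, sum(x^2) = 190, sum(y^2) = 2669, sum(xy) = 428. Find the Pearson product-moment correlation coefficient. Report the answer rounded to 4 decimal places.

-0.9327

S_xy = nΣxy − ΣxΣy = 7·428 − 30·129 = 2996 − 3870 = -874
S_xx = nΣx² − (Σx)² = 7·190 − 30² = 1330 − 900 = 430
S_yy = nΣy² − (Σy)² = 7·2669 − 129² = 18683 − 16641 = 2042
r = S_xy / √(S_xx·S_yy) = -874 / √(430·2042) = -874 / √878060 = -874 / 937.0486 = -0.9327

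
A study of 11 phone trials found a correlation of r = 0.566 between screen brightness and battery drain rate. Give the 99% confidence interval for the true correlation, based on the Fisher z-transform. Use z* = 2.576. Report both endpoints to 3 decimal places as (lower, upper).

(-0.263, 0.914)

Fisher z: z_r = atanh(r) = ½·ln((1+0.566)/(1−0.566)) = 0.641618
SE(z) = 1/√(n−3) = 1/√8 = 0.353553
99% ⇒ z* = 2.576; margin = 2.576·0.353553 = 0.910753
CI on z-scale: (-0.269135, 1.552371)
Back-transform: tanh(-0.269135) = -0.262820, tanh(1.552371) = 0.914176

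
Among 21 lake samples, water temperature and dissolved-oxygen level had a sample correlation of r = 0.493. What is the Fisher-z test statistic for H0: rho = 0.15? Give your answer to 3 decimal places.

1.650

Fisher z: atanh(0.493) = 0.540016, atanh(0.15) = 0.151140
z = (z_r − z_0)·√(n−3) = (0.540016 − 0.151140)·√18 = 0.388876 · 4.242641 = 1.650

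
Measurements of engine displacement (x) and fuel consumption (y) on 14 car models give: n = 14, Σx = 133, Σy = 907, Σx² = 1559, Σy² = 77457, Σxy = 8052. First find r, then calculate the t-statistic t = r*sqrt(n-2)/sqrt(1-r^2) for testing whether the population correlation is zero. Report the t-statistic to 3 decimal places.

-0.857

S_xy = nΣxy − ΣxΣy = 14·8052 − 133·907 = 112728 − 120631 = -7903
S_xx = nΣx² − (Σx)² = 14·1559 − 133² = 21826 − 17689 = 4137
S_yy = nΣy² − (Σy)² = 14·77457 − 907² = 1084398 − 822649 = 261749
r = S_xy / √(S_xx·S_yy) = -7903 / √(4137·261749) = -7903 / √1082855613 = -7903 / 32906.7715 = -0.2402
t = r·√(n−2)/√(1−r²) = -0.2402·√12 / √(1−0.057696) = -0.832077 / 0.970723 = -0.857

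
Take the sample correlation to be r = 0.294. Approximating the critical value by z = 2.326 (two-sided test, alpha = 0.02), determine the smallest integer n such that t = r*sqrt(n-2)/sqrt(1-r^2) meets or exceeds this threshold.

r√(n−2)/√(1−r²) ≥ 2.326  ⇔  n−2 ≥ (2.326)²·(1−r²)/r²
(1−r²)/r² = (1−0.086436)/0.086436 = 10.5693
n ≥ 2 + 5.410276·10.5693 = 2 + 57.1828 = 59.1828
⌈59.1828⌉ = 60

60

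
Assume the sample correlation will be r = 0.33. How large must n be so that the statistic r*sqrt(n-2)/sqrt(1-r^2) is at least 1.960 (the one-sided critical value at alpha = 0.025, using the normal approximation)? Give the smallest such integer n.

34

Need r·√(n−2)/√(1−r²) ≥ 1.960
√(n−2) ≥ 1.960·√(1−0.1089) / 0.33 = 1.960·0.943981 / 0.33 = 5.6067
n−2 ≥ 31.4351  ⇒  n ≥ 33.4351
Smallest integer n = 34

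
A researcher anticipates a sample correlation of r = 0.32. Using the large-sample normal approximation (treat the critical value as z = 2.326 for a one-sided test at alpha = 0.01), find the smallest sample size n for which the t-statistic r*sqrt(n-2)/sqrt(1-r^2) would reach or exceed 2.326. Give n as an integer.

50

Need r·√(n−2)/√(1−r²) ≥ 2.326
√(n−2) ≥ 2.326·√(1−0.1024) / 0.32 = 2.326·0.947418 / 0.32 = 6.8865
n−2 ≥ 47.4239  ⇒  n ≥ 49.4239
Smallest integer n = 50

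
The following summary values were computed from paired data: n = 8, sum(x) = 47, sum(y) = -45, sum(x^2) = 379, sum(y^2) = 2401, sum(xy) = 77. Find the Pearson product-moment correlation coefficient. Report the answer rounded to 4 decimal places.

0.7262

S_xy = nΣxy − ΣxΣy = 8·77 − 47·(-45) = 616 − (-2115) = 2731
S_xx = nΣx² − (Σx)² = 8·379 − 47² = 3032 − 2209 = 823
S_yy = nΣy² − (Σy)² = 8·2401 − (-45)² = 19208 − 2025 = 17183
r = S_xy / √(S_xx·S_yy) = 2731 / √(823·17183) = 2731 / √14141609 = 2731 / 3760.5331 = 0.7262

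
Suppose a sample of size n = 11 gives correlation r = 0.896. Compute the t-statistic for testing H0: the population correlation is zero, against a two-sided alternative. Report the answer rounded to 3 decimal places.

t = r·√(n−2) / √(1−r²) with r = 0.896, n = 11
  = 0.896·√9 / √(1 − 0.802816)
  = 0.896·3.000000 / 0.444054
  = 2.688000 / 0.444054 = 6.053

6.053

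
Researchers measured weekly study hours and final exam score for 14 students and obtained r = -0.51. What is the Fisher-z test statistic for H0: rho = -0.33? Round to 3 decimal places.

-0.729

z_r = atanh(-0.51) = -0.562730,  z_0 = atanh(-0.33) = -0.342828
SE = 1/√(n−3) = 1/√11 = 0.301511
z = (z_r − z_0)/SE = (-0.562730 − (-0.342828)) / 0.301511 = -0.219902 / 0.301511 = -0.729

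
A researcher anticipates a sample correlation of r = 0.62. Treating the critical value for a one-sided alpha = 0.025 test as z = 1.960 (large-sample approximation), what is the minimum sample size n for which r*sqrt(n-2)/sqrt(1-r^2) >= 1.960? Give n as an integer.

9

Need r·√(n−2)/√(1−r²) ≥ 1.960
√(n−2) ≥ 1.960·√(1−0.3844) / 0.62 = 1.960·0.784602 / 0.62 = 2.4804
n−2 ≥ 6.1524  ⇒  n ≥ 8.1524
Smallest integer n = 9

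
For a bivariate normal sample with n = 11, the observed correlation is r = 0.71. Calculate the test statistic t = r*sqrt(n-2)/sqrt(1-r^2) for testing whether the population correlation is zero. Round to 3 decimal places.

1 − r² = 1 − 0.5041 = 0.4959;  √(1−r²) = 0.704202
√(n−2) = √9 = 3.000000
t = r·√(n−2)/√(1−r²) = 0.71 · 3.000000 / 0.704202 = 3.025

3.025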